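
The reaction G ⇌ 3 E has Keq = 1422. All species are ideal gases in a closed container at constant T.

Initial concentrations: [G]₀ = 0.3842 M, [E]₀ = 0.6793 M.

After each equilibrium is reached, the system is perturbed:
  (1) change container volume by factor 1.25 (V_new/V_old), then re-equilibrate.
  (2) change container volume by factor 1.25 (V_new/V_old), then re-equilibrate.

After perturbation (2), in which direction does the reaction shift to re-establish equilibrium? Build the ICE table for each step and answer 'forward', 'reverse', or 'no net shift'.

Q₀ = 0.8159 vs Keq = 1422 ⇒ Q<K, forward
Step 1:
                  G         E
  Initial    0.3842    0.6793
  Change      -0.38      1.14
  Equil    0.004234     1.819
  solve Keq expr → x = 0.38; check Q = 1422
Then change container volume by factor 1.25 (V_new/V_old).
Step 2:
                  G         E
  Initial  0.003387     1.455
  Change  -0.001203   0.00361
  Equil    0.002184     1.459
  solve Keq expr → x = 0.001203; check Q = 1422
Then change container volume by factor 1.25 (V_new/V_old).
Step 3:
                  G         E
  Initial  0.001747     1.167
  Change  -6.2359e-04  0.001871
  Equil    0.001124     1.169
  solve Keq expr → x = 6.2359e-04; check Q = 1422

Direction: forward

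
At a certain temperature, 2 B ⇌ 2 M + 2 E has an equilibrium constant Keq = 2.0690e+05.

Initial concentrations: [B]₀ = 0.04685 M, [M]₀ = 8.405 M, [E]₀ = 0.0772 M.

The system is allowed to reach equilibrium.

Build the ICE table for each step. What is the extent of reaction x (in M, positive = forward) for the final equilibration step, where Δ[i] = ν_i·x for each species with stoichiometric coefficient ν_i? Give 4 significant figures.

Q₀ = 191.8 vs Keq = 2.0690e+05 ⇒ Q<K, forward
Step 1:
                  B         M         E
  I         0.04685     8.405    0.0772
  C        -0.04459   0.04459   0.04459
  E        0.002262      8.45    0.1218
  solve Keq expr → x = 0.02229; check Q = 2.0690e+05

x = 0.02229 M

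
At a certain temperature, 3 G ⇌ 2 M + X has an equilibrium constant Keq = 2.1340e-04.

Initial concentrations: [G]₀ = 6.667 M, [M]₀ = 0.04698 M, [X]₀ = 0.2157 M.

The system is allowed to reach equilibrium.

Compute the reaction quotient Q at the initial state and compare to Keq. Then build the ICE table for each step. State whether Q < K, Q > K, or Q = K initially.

Q₀ = 1.6065e-06; Q < K (proceeds forward)

Q₀ = 1.6065e-06 vs Keq = 2.1340e-04 ⇒ Q<K, forward
Step 1:
                    G           M           X
  init          6.667     0.04698      0.2157
  Δ           -0.4798      0.3198      0.1599
  eq            6.187      0.3668      0.3756
  solve Keq expr → x = 0.1599; check Q = 2.1340e-04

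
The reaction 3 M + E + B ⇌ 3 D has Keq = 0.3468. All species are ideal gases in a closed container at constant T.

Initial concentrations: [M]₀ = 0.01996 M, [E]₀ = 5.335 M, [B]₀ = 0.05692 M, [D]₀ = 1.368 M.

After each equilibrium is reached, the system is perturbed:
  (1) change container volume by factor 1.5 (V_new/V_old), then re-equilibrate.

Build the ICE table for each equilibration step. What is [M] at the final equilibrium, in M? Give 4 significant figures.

Q₀ = 1.0602e+06 vs Keq = 0.3468 ⇒ Q>K, reverse
Step 1:
                    M           E           B           D
  Initial     0.01996       5.335     0.05692       1.368
  Change       0.7359      0.2453      0.2453     -0.7359
  Equil        0.7559        5.58      0.3022      0.6321
  solve Keq expr → x = -0.2453; check Q = 0.3468
Then change container volume by factor 1.5 (V_new/V_old).
Step 2:
                    M           E           B           D
  Initial      0.5039        3.72      0.2015      0.4214
  Change      0.05425     0.01808     0.01808    -0.05425
  Equil        0.5581       3.738      0.2196      0.3672
  solve Keq expr → x = -0.01808; check Q = 0.3468

[M]_eq = 0.5581 M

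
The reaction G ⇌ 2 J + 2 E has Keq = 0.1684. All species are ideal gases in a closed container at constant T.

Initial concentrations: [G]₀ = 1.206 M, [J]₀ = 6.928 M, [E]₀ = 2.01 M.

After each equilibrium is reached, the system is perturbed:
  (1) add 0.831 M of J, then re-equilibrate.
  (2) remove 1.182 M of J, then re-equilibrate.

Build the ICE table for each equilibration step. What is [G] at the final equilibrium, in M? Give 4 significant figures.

[G]_eq = 2.147 M

Q₀ = 160.8 vs Keq = 0.1684 ⇒ Q>K, reverse
Step 1:
                  G         J         E
  init        1.206     6.928      2.01
  Δ          0.9453    -1.891    -1.891
  eq          2.151     5.037    0.1195
  solve Keq expr → x = -0.9453; check Q = 0.1684
Then add 0.831 M of J.
Step 2:
                  G         J         E
  init        2.151     5.868    0.1195
  Δ        0.008217  -0.01643  -0.01643
  eq          2.159     5.852     0.103
  solve Keq expr → x = -0.008217; check Q = 0.1684
Then remove 1.182 M of J.
Step 3:
                  G         J         E
  init        2.159      4.67     0.103
  Δ        -0.01251   0.02502   0.02502
  eq          2.147     4.695    0.1281
  solve Keq expr → x = 0.01251; check Q = 0.1684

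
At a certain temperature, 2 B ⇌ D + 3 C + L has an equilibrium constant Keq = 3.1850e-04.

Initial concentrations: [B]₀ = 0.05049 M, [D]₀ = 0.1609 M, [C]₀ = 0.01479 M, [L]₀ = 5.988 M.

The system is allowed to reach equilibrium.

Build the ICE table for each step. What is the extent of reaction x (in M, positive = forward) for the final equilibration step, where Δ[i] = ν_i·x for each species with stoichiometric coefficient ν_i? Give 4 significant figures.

x = -0.001635 M

Q₀ = 0.001223 vs Keq = 3.1850e-04 ⇒ Q>K, reverse
Step 1:
                   B          D          C          L
  init       0.05049     0.1609    0.01479      5.988
  Δ         0.003271  -0.001635  -0.004906  -0.001635
  eq         0.05376     0.1593   0.009884      5.986
  solve Keq expr → x = -0.001635; check Q = 3.1850e-04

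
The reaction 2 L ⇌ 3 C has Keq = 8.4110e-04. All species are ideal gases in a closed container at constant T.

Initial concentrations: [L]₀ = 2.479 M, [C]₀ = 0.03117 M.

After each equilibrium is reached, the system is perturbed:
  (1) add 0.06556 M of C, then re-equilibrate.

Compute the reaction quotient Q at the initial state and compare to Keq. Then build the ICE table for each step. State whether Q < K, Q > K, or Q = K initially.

Q₀ = 4.9278e-06; Q < K (proceeds forward)

Q₀ = 4.9278e-06 vs Keq = 8.4110e-04 ⇒ Q<K, forward
Step 1:
                   L          C
  init         2.479    0.03117
  Δ         -0.09163     0.1374
  eq           2.387     0.1686
  solve Keq expr → x = 0.04581; check Q = 8.4110e-04
Then add 0.06556 M of C.
Step 2:
                   L          C
  init         2.387     0.2342
  Δ          0.04238   -0.06357
  eq            2.43     0.1706
  solve Keq expr → x = -0.02119; check Q = 8.4110e-04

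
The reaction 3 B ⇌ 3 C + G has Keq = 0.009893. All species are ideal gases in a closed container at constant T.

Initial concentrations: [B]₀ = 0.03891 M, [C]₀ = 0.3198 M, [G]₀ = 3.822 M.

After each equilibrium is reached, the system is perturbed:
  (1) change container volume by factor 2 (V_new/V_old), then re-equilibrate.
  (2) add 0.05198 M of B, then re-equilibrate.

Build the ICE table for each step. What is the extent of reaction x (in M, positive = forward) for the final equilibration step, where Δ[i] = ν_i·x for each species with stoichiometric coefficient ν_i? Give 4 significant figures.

Q₀ = 2122 vs Keq = 0.009893 ⇒ Q>K, reverse
Step 1:
                  B         C         G
  I         0.03891    0.3198     3.822
  C          0.2762   -0.2762  -0.09206
  E          0.3151   0.04362      3.73
  solve Keq expr → x = -0.09206; check Q = 0.009893
Then change container volume by factor 2 (V_new/V_old).
Step 2:
                  B         C         G
  I          0.1575   0.02181     1.865
  C        -0.00482   0.00482  0.001607
  E          0.1527   0.02663     1.867
  solve Keq expr → x = 0.001607; check Q = 0.009893
Then add 0.05198 M of B.
Step 3:
                  B         C         G
  I          0.2047   0.02663     1.867
  C       -0.007704  0.007704  0.002568
  E           0.197   0.03433     1.869
  solve Keq expr → x = 0.002568; check Q = 0.009893

x = 0.002568 M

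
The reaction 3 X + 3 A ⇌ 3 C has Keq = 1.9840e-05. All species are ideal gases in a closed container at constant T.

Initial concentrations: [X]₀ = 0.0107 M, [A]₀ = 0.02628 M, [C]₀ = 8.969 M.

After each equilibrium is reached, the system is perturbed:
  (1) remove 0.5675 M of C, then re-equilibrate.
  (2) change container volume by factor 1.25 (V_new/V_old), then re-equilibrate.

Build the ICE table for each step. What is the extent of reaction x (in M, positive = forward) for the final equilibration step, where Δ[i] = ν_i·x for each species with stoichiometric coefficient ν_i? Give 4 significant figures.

x = -0.05503 M

Q₀ = 3.2449e+13 vs Keq = 1.9840e-05 ⇒ Q>K, reverse
Step 1:
                   X          A          C
  init        0.0107    0.02628      8.969
  Δ            7.456      7.456     -7.456
  eq           7.467      7.483      1.513
  solve Keq expr → x = -2.485; check Q = 1.9840e-05
Then remove 0.5675 M of C.
Step 2:
                   X          A          C
  init         7.467      7.483     0.9451
  Δ          -0.4072    -0.4072     0.4072
  eq            7.06      7.075      1.352
  solve Keq expr → x = 0.1357; check Q = 1.9840e-05
Then change container volume by factor 1.25 (V_new/V_old).
Step 3:
                   X          A          C
  init         5.648       5.66      1.082
  Δ           0.1651     0.1651    -0.1651
  eq           5.813      5.825     0.9167
  solve Keq expr → x = -0.05503; check Q = 1.9840e-05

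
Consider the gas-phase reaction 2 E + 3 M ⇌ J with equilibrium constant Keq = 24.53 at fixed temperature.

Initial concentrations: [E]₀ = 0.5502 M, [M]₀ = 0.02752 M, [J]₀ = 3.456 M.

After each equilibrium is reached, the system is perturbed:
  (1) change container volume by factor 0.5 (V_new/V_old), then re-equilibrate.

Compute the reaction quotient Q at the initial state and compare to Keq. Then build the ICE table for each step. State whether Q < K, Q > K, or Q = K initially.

Q₀ = 5.4776e+05; Q > K (proceeds reverse)

Q₀ = 5.4776e+05 vs Keq = 24.53 ⇒ Q>K, reverse
Step 1:
                    E           M           J
  init         0.5502     0.02752       3.456
  Δ            0.3479      0.5219      -0.174
  eq           0.8981      0.5494       3.282
  solve Keq expr → x = -0.174; check Q = 24.53
Then change container volume by factor 0.5 (V_new/V_old).
Step 2:
                    E           M           J
  init          1.796       1.099       6.564
  Δ           -0.3874     -0.5811      0.1937
  eq            1.409      0.5178       6.758
  solve Keq expr → x = 0.1937; check Q = 24.53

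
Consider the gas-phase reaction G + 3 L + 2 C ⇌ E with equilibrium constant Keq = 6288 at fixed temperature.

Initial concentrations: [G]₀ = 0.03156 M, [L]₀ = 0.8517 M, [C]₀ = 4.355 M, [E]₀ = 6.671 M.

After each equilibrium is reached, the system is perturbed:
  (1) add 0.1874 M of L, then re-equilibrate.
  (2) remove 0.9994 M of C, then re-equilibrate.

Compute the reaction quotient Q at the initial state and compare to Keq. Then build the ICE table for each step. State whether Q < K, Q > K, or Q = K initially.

Q₀ = 18.04 vs Keq = 6288 ⇒ Q<K, forward
Step 1:
                   G          L          C          E
  Initial    0.03156     0.8517      4.355      6.671
  Change    -0.03143   -0.09428   -0.06285    0.03143
  Equil   1.3316e-04     0.7574      4.292      6.702
  solve Keq expr → x = 0.03143; check Q = 6288
Then add 0.1874 M of L.
Step 2:
                   G          L          C          E
  Initial 1.3316e-04     0.9448      4.292      6.702
  Change  -6.4509e-05 -1.9353e-04 -1.2902e-04 6.4509e-05
  Equil   6.8647e-05     0.9446      4.292      6.702
  solve Keq expr → x = 6.4509e-05; check Q = 6288
Then remove 0.9994 M of C.
Step 3:
                   G          L          C          E
  Initial 6.8647e-05     0.9446      3.293      6.702
  Change  4.7936e-05 1.4381e-04 9.5872e-05 -4.7936e-05
  Equil   1.1658e-04     0.9448      3.293      6.702
  solve Keq expr → x = -4.7936e-05; check Q = 6288

Q₀ = 18.04; Q < K (proceeds forward)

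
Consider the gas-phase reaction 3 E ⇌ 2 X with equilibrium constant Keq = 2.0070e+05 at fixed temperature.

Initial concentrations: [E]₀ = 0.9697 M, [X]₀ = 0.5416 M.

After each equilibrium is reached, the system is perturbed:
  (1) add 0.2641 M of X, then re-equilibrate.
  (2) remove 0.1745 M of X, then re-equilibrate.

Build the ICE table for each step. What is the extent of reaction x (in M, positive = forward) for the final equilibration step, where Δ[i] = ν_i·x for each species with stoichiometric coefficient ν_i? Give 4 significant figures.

x = 5.9522e-04 M

Q₀ = 0.3217 vs Keq = 2.0070e+05 ⇒ Q<K, forward
Step 1:
                    E           X
  I            0.9697      0.5416
  C           -0.9507      0.6338
  E           0.01902       1.175
  solve Keq expr → x = 0.3169; check Q = 2.0070e+05
Then add 0.2641 M of X.
Step 2:
                    E           X
  I           0.01902       1.439
  C          0.002734   -0.001823
  E           0.02176       1.438
  solve Keq expr → x = -9.1128e-04; check Q = 2.0070e+05
Then remove 0.1745 M of X.
Step 3:
                    E           X
  I           0.02176       1.263
  C         -0.001786     0.00119
  E           0.01997       1.264
  solve Keq expr → x = 5.9522e-04; check Q = 2.0070e+05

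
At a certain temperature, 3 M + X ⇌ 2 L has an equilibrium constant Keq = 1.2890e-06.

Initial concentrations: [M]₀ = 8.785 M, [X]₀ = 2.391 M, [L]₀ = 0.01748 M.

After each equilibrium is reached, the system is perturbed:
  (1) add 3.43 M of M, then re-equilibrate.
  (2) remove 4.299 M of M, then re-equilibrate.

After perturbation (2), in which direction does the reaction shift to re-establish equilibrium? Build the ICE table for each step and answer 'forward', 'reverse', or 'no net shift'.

Q₀ = 1.8849e-07 vs Keq = 1.2890e-06 ⇒ Q<K, forward
Step 1:
                  M         X         L
  Initial     8.785     2.391   0.01748
  Change   -0.04166  -0.01389   0.02778
  Equil       8.743     2.377   0.04526
  solve Keq expr → x = 0.01389; check Q = 1.2890e-06
Then add 3.43 M of M.
Step 2:
                  M         X         L
  Initial     12.17     2.377   0.04526
  Change   -0.04272  -0.01424   0.02848
  Equil       12.13     2.363   0.07373
  solve Keq expr → x = 0.01424; check Q = 1.2890e-06
Then remove 4.299 M of M.
Step 3:
                  M         X         L
  Initial     7.832     2.363   0.07373
  Change    0.05244   0.01748  -0.03496
  Equil       7.884      2.38   0.03878
  solve Keq expr → x = -0.01748; check Q = 1.2890e-06

Direction: reverse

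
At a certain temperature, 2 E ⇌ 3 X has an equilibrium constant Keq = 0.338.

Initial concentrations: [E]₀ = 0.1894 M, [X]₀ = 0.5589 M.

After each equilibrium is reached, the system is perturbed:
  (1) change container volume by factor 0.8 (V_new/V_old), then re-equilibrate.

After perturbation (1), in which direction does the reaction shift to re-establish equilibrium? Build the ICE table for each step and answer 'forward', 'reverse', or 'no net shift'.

Direction: reverse

Q₀ = 4.867 vs Keq = 0.338 ⇒ Q>K, reverse
Step 1:
                    E           X
  I            0.1894      0.5589
  C            0.1477     -0.2215
  E            0.3371      0.3374
  solve Keq expr → x = -0.07384; check Q = 0.338
Then change container volume by factor 0.8 (V_new/V_old).
Step 2:
                    E           X
  I            0.4213      0.4217
  C           0.01429    -0.02143
  E            0.4356      0.4003
  solve Keq expr → x = -0.007143; check Q = 0.338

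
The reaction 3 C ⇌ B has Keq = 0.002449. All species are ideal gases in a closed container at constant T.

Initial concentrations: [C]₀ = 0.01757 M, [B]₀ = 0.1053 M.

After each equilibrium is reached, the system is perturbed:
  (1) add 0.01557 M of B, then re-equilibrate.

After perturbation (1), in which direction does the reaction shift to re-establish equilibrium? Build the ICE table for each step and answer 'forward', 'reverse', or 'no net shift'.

Direction: reverse

Q₀ = 1.9414e+04 vs Keq = 0.002449 ⇒ Q>K, reverse
Step 1:
                   C          B
  I          0.01757     0.1053
  C           0.3156    -0.1052
  E           0.3332 9.0593e-05
  solve Keq expr → x = -0.1052; check Q = 0.002449
Then add 0.01557 M of B.
Step 2:
                   C          B
  I           0.3332    0.01566
  C          0.04658   -0.01553
  E           0.3798 1.3415e-04
  solve Keq expr → x = -0.01553; check Q = 0.002449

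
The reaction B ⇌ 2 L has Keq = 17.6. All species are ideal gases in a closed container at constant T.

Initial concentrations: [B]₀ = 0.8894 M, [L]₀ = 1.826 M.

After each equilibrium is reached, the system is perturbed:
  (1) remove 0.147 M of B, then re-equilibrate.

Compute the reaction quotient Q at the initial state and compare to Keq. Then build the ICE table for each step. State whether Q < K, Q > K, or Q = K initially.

Q₀ = 3.749 vs Keq = 17.6 ⇒ Q<K, forward
Step 1:
                    B           L
  I            0.8894       1.826
  C           -0.4606      0.9212
  E            0.4288       2.747
  solve Keq expr → x = 0.4606; check Q = 17.6
Then remove 0.147 M of B.
Step 2:
                    B           L
  I            0.2818       2.747
  C           0.09167     -0.1833
  E            0.3735       2.564
  solve Keq expr → x = -0.09167; check Q = 17.6

Q₀ = 3.749; Q < K (proceeds forward)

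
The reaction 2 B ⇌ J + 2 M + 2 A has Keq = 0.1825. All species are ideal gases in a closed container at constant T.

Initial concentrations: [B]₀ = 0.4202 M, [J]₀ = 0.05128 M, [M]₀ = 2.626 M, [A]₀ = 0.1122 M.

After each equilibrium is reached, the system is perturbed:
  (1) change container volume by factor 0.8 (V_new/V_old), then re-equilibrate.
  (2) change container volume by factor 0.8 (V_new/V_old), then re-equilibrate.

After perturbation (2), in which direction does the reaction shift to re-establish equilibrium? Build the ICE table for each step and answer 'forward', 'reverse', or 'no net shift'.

Q₀ = 0.02521 vs Keq = 0.1825 ⇒ Q<K, forward
Step 1:
                    B           J           M           A
  Initial      0.4202     0.05128       2.626      0.1122
  Change     -0.07313     0.03657     0.07313     0.07313
  Equil        0.3471     0.08785       2.699      0.1853
  solve Keq expr → x = 0.03657; check Q = 0.1825
Then change container volume by factor 0.8 (V_new/V_old).
Step 2:
                    B           J           M           A
  Initial      0.4338      0.1098       3.374      0.2317
  Change      0.03462    -0.01731    -0.03462    -0.03462
  Equil        0.4685      0.0925       3.339       0.197
  solve Keq expr → x = -0.01731; check Q = 0.1825
Then change container volume by factor 0.8 (V_new/V_old).
Step 3:
                    B           J           M           A
  Initial      0.5856      0.1156       4.174      0.2463
  Change      0.03858    -0.01929    -0.03858    -0.03858
  Equil        0.6241     0.09633       4.136      0.2077
  solve Keq expr → x = -0.01929; check Q = 0.1825

Direction: reverse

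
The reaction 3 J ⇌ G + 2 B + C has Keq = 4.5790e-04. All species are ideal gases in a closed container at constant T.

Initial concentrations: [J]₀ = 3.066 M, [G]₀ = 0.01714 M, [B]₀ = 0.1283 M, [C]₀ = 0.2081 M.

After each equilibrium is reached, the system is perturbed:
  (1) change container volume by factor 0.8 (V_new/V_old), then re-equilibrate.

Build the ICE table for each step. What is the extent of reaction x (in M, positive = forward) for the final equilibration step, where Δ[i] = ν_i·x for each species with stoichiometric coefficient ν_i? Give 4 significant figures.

x = -0.01201 M

Q₀ = 2.0371e-06 vs Keq = 4.5790e-04 ⇒ Q<K, forward
Step 1:
                    J           G           B           C
  Initial       3.066     0.01714      0.1283      0.2081
  Change      -0.4104      0.1368      0.2736      0.1368
  Equil         2.656      0.1539      0.4019      0.3449
  solve Keq expr → x = 0.1368; check Q = 4.5790e-04
Then change container volume by factor 0.8 (V_new/V_old).
Step 2:
                    J           G           B           C
  Initial        3.32      0.1924      0.5024      0.4311
  Change      0.03604    -0.01201    -0.02403    -0.01201
  Equil         3.356      0.1804      0.4783      0.4191
  solve Keq expr → x = -0.01201; check Q = 4.5790e-04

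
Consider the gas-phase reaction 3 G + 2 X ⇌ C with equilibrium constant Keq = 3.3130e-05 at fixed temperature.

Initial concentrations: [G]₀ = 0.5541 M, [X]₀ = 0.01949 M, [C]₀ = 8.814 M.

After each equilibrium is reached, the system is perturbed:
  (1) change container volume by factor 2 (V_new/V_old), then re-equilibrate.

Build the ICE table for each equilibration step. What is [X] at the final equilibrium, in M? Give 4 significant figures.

Q₀ = 1.3639e+05 vs Keq = 3.3130e-05 ⇒ Q>K, reverse
Step 1:
                   G          X          C
  I           0.5541    0.01949      8.814
  C            12.28      8.188     -4.094
  E            12.84      8.207       4.72
  solve Keq expr → x = -4.094; check Q = 3.3130e-05
Then change container volume by factor 2 (V_new/V_old).
Step 2:
                   G          X          C
  I            6.418      4.104       2.36
  C            3.353      2.236     -1.118
  E            9.771      6.339      1.242
  solve Keq expr → x = -1.118; check Q = 3.3130e-05

[X]_eq = 6.339 M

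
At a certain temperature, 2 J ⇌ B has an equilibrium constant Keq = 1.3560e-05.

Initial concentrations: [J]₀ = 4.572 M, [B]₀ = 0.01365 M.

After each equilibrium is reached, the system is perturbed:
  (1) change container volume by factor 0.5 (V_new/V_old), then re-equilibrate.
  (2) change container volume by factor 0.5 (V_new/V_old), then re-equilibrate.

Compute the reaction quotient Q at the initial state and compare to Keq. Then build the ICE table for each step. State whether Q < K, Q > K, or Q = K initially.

Q₀ = 6.5301e-04 vs Keq = 1.3560e-05 ⇒ Q>K, reverse
Step 1:
                  J         B
  Initial     4.572   0.01365
  Change    0.02673  -0.01336
  Equil       4.599 2.8677e-04
  solve Keq expr → x = -0.01336; check Q = 1.3560e-05
Then change container volume by factor 0.5 (V_new/V_old).
Step 2:
                  J         B
  Initial     9.197 5.7354e-04
  Change  -0.001147 5.7326e-04
  Equil       9.196  0.001147
  solve Keq expr → x = 5.7326e-04; check Q = 1.3560e-05
Then change container volume by factor 0.5 (V_new/V_old).
Step 3:
                  J         B
  Initial     18.39  0.002294
  Change  -0.004583  0.002291
  Equil       18.39  0.004585
  solve Keq expr → x = 0.002291; check Q = 1.3560e-05

Q₀ = 6.5301e-04; Q > K (proceeds reverse)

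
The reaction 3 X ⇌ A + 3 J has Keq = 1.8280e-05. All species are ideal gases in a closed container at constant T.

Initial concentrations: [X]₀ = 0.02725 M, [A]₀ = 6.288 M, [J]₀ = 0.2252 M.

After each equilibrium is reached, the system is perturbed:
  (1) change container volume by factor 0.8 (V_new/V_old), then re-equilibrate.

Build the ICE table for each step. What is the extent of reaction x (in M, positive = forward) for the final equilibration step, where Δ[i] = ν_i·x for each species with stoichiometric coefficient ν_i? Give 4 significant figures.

Q₀ = 3549 vs Keq = 1.8280e-05 ⇒ Q>K, reverse
Step 1:
                   X          A          J
  Initial    0.02725      6.288     0.2252
  Change      0.2216   -0.07388    -0.2216
  Equil       0.2489      6.214   0.003566
  solve Keq expr → x = -0.07388; check Q = 1.8280e-05
Then change container volume by factor 0.8 (V_new/V_old).
Step 2:
                   X          A          J
  Initial     0.3111      7.768   0.004458
  Change  3.1532e-04 -1.0511e-04 -3.1532e-04
  Equil       0.3114      7.768   0.004142
  solve Keq expr → x = -1.0511e-04; check Q = 1.8280e-05

x = -1.0511e-04 M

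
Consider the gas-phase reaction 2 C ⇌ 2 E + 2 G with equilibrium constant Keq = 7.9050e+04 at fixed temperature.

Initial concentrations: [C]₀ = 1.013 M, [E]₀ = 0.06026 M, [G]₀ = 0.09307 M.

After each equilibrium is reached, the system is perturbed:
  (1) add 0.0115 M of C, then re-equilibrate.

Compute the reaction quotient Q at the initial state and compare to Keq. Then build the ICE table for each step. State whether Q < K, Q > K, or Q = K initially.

Q₀ = 3.0652e-05; Q < K (proceeds forward)

Q₀ = 3.0652e-05 vs Keq = 7.9050e+04 ⇒ Q<K, forward
Step 1:
                    C           E           G
  Initial       1.013     0.06026     0.09307
  Change       -1.009       1.009       1.009
  Equil       0.00419       1.069       1.102
  solve Keq expr → x = 0.5044; check Q = 7.9050e+04
Then add 0.0115 M of C.
Step 2:
                    C           E           G
  Initial     0.01569       1.069       1.102
  Change     -0.01141     0.01141     0.01141
  Equil      0.004278        1.08       1.113
  solve Keq expr → x = 0.005706; check Q = 7.9050e+04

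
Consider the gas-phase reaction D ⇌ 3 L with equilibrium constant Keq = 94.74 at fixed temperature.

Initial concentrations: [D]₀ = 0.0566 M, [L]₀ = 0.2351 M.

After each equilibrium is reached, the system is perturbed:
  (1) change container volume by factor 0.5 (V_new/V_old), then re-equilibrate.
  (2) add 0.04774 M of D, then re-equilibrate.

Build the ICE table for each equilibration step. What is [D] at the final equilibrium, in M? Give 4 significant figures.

Q₀ = 0.2296 vs Keq = 94.74 ⇒ Q<K, forward
Step 1:
                    D           L
  Initial      0.0566      0.2351
  Change     -0.05591      0.1677
  Equil    6.8997e-04      0.4028
  solve Keq expr → x = 0.05591; check Q = 94.74
Then change container volume by factor 0.5 (V_new/V_old).
Step 2:
                    D           L
  Initial     0.00138      0.8057
  Change     0.003903    -0.01171
  Equil      0.005283       0.794
  solve Keq expr → x = -0.003903; check Q = 94.74
Then add 0.04774 M of D.
Step 3:
                    D           L
  Initial     0.05302       0.794
  Change     -0.04459      0.1338
  Equil      0.008428      0.9277
  solve Keq expr → x = 0.04459; check Q = 94.74

[D]_eq = 0.008428 M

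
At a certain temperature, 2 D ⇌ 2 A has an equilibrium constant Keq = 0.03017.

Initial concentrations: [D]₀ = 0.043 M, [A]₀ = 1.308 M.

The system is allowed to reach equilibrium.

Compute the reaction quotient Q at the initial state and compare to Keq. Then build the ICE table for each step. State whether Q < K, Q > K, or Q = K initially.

Q₀ = 925.3 vs Keq = 0.03017 ⇒ Q>K, reverse
Step 1:
                    D           A
  init          0.043       1.308
  Δ             1.108      -1.108
  eq            1.151      0.1999
  solve Keq expr → x = -0.554; check Q = 0.03017

Q₀ = 925.3; Q > K (proceeds reverse)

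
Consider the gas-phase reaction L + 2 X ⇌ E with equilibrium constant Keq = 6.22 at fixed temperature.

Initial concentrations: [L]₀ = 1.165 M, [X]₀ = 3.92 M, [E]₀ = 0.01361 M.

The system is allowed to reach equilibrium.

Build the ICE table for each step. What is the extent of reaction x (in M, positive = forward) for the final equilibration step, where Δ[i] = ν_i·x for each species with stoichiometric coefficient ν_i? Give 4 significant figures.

x = 1.104 M

Q₀ = 7.6026e-04 vs Keq = 6.22 ⇒ Q<K, forward
Step 1:
                   L          X          E
  init         1.165       3.92    0.01361
  Δ           -1.104     -2.207      1.104
  eq         0.06125      1.713      1.117
  solve Keq expr → x = 1.104; check Q = 6.22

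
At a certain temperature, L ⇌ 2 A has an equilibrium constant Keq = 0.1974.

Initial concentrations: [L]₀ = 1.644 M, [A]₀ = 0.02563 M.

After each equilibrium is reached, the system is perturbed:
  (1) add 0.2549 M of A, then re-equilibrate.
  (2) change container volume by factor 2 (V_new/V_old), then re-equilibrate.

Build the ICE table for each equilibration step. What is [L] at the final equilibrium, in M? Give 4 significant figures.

Q₀ = 3.9957e-04 vs Keq = 0.1974 ⇒ Q<K, forward
Step 1:
                   L          A
  I            1.644    0.02563
  C          -0.2495      0.499
  E            1.394     0.5247
  solve Keq expr → x = 0.2495; check Q = 0.1974
Then add 0.2549 M of A.
Step 2:
                   L          A
  I            1.394     0.7796
  C           0.1167    -0.2334
  E            1.511     0.5462
  solve Keq expr → x = -0.1167; check Q = 0.1974
Then change container volume by factor 2 (V_new/V_old).
Step 3:
                   L          A
  I           0.7556     0.2731
  C         -0.05005     0.1001
  E           0.7055     0.3732
  solve Keq expr → x = 0.05005; check Q = 0.1974

[L]_eq = 0.7055 M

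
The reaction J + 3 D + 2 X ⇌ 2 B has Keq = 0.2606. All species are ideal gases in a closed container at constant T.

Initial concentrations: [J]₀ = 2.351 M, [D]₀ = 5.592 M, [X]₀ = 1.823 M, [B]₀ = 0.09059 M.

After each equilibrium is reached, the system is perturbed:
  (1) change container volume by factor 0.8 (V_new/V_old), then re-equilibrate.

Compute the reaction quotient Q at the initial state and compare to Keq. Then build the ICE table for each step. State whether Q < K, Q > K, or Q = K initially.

Q₀ = 6.0067e-06 vs Keq = 0.2606 ⇒ Q<K, forward
Step 1:
                   J          D          X          B
  init         2.351      5.592      1.823    0.09059
  Δ          -0.7245     -2.173     -1.449      1.449
  eq           1.627      3.419     0.3741      1.539
  solve Keq expr → x = 0.7245; check Q = 0.2606
Then change container volume by factor 0.8 (V_new/V_old).
Step 2:
                   J          D          X          B
  init         2.033      4.273     0.4676      1.924
  Δ          -0.0612    -0.1836    -0.1224     0.1224
  eq           1.972       4.09     0.3452      2.047
  solve Keq expr → x = 0.0612; check Q = 0.2606

Q₀ = 6.0067e-06; Q < K (proceeds forward)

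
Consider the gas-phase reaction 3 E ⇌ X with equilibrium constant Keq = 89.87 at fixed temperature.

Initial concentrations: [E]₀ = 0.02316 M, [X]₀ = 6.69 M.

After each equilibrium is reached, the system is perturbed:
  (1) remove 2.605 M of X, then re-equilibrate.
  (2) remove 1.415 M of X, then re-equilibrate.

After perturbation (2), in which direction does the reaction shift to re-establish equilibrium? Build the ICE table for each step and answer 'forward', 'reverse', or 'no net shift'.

Q₀ = 5.3853e+05 vs Keq = 89.87 ⇒ Q>K, reverse
Step 1:
                  E         X
  init      0.02316      6.69
  Δ          0.3947   -0.1316
  eq         0.4179     6.558
  solve Keq expr → x = -0.1316; check Q = 89.87
Then remove 2.605 M of X.
Step 2:
                  E         X
  init       0.4179     3.953
  Δ        -0.06424   0.02141
  eq         0.3536     3.975
  solve Keq expr → x = 0.02141; check Q = 89.87
Then remove 1.415 M of X.
Step 3:
                  E         X
  init       0.3536      2.56
  Δ        -0.04762   0.01587
  eq          0.306     2.576
  solve Keq expr → x = 0.01587; check Q = 89.87

Direction: forward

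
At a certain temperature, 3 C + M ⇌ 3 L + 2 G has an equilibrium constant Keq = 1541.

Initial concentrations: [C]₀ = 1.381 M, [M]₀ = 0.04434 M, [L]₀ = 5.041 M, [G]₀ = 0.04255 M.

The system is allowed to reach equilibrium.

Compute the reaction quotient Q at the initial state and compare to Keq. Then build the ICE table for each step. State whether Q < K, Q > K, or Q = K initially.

Q₀ = 1.986; Q < K (proceeds forward)

Q₀ = 1.986 vs Keq = 1541 ⇒ Q<K, forward
Step 1:
                   C          M          L          G
  Initial      1.381    0.04434      5.041    0.04255
  Change     -0.1307   -0.04357     0.1307    0.08714
  Equil         1.25 7.7239e-04      5.172     0.1297
  solve Keq expr → x = 0.04357; check Q = 1541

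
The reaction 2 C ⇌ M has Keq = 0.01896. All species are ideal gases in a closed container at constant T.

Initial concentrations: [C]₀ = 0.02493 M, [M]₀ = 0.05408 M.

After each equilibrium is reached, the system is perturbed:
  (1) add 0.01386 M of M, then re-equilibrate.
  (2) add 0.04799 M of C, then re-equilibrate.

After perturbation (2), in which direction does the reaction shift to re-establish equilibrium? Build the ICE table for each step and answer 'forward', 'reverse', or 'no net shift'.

Direction: forward

Q₀ = 87.01 vs Keq = 0.01896 ⇒ Q>K, reverse
Step 1:
                    C           M
  init        0.02493     0.05408
  Δ            0.1075    -0.05375
  eq           0.1324  3.3249e-04
  solve Keq expr → x = -0.05375; check Q = 0.01896
Then add 0.01386 M of M.
Step 2:
                    C           M
  init         0.1324     0.01419
  Δ           0.02742    -0.01371
  eq           0.1598  4.8441e-04
  solve Keq expr → x = -0.01371; check Q = 0.01896
Then add 0.04799 M of C.
Step 3:
                    C           M
  init         0.2078  4.8441e-04
  Δ       -6.5872e-04  3.2936e-04
  eq           0.2072  8.1377e-04
  solve Keq expr → x = 3.2936e-04; check Q = 0.01896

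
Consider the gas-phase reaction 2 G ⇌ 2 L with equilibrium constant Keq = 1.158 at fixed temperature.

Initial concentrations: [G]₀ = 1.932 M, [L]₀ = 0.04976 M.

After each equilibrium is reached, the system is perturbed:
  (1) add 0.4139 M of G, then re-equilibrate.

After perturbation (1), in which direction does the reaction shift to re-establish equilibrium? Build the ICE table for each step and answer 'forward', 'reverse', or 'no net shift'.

Direction: forward

Q₀ = 6.6336e-04 vs Keq = 1.158 ⇒ Q<K, forward
Step 1:
                    G           L
  I             1.932     0.04976
  C           -0.9774      0.9774
  E            0.9546       1.027
  solve Keq expr → x = 0.4887; check Q = 1.158
Then add 0.4139 M of G.
Step 2:
                    G           L
  I             1.368       1.027
  C           -0.2145      0.2145
  E             1.154       1.242
  solve Keq expr → x = 0.1073; check Q = 1.158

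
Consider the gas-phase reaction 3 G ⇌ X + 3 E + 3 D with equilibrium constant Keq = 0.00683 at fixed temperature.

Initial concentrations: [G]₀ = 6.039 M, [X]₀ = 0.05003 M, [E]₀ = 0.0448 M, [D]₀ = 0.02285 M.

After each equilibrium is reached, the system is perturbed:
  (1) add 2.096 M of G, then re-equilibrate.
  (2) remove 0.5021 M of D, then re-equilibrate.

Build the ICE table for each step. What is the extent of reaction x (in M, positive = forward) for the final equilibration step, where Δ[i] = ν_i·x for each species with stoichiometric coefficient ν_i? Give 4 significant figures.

Q₀ = 2.4368e-13 vs Keq = 0.00683 ⇒ Q<K, forward
Step 1:
                  G         X         E         D
  init        6.039   0.05003    0.0448   0.02285
  Δ          -1.089    0.3631     1.089     1.089
  eq           4.95    0.4131     1.134     1.112
  solve Keq expr → x = 0.3631; check Q = 0.00683
Then add 2.096 M of G.
Step 2:
                  G         X         E         D
  init        7.046    0.4131     1.134     1.112
  Δ          -0.172   0.05733     0.172     0.172
  eq          6.874    0.4704     1.306     1.284
  solve Keq expr → x = 0.05733; check Q = 0.00683
Then remove 0.5021 M of D.
Step 3:
                  G         X         E         D
  init        6.874    0.4704     1.306    0.7819
  Δ         -0.2258   0.07526    0.2258    0.2258
  eq          6.648    0.5457     1.532     1.008
  solve Keq expr → x = 0.07526; check Q = 0.00683

x = 0.07526 M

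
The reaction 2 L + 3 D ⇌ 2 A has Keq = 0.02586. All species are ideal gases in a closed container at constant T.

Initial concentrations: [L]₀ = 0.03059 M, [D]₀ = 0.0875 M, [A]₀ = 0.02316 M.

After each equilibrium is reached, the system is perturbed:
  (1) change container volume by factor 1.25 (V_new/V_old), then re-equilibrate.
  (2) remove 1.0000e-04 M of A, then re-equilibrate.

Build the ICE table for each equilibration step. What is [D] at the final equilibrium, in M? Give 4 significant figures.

[D]_eq = 0.09733 M

Q₀ = 855.6 vs Keq = 0.02586 ⇒ Q>K, reverse
Step 1:
                    L           D           A
  init        0.03059      0.0875     0.02316
  Δ            0.0228     0.03419     -0.0228
  eq          0.05339      0.1217  3.6445e-04
  solve Keq expr → x = -0.0114; check Q = 0.02586
Then change container volume by factor 1.25 (V_new/V_old).
Step 2:
                    L           D           A
  init        0.04271     0.09735  2.9156e-04
  Δ        8.2139e-05  1.2321e-04 -8.2139e-05
  eq          0.04279     0.09748  2.0942e-04
  solve Keq expr → x = -4.1069e-05; check Q = 0.02586
Then remove 1.0000e-04 M of A.
Step 3:
                    L           D           A
  init        0.04279     0.09748  1.0942e-04
  Δ       -9.9038e-05 -1.4856e-04  9.9038e-05
  eq          0.04269     0.09733  2.0846e-04
  solve Keq expr → x = 4.9519e-05; check Q = 0.02586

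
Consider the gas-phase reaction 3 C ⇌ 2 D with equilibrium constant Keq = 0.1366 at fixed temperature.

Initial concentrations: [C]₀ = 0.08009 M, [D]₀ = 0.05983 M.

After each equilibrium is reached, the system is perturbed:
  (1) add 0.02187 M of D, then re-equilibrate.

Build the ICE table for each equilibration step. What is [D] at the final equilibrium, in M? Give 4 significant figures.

[D]_eq = 0.02485 M

Q₀ = 6.968 vs Keq = 0.1366 ⇒ Q>K, reverse
Step 1:
                    C           D
  I           0.08009     0.05983
  C           0.06052    -0.04034
  E            0.1406     0.01949
  solve Keq expr → x = -0.02017; check Q = 0.1366
Then add 0.02187 M of D.
Step 2:
                    C           D
  I            0.1406     0.04136
  C           0.02476     -0.0165
  E            0.1654     0.02485
  solve Keq expr → x = -0.008252; check Q = 0.1366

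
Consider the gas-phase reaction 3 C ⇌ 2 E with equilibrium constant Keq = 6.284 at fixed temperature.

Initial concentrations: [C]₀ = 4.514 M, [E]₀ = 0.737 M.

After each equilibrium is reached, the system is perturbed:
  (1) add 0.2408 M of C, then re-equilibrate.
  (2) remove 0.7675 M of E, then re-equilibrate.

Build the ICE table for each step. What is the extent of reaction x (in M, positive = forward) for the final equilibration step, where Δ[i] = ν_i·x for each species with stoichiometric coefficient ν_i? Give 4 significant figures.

x = 0.05602 M

Q₀ = 0.005905 vs Keq = 6.284 ⇒ Q<K, forward
Step 1:
                  C         E
  Initial     4.514     0.737
  Change     -3.388     2.259
  Equil       1.126     2.996
  solve Keq expr → x = 1.129; check Q = 6.284
Then add 0.2408 M of C.
Step 2:
                  C         E
  Initial     1.367     2.996
  Change    -0.2065    0.1377
  Equil        1.16     3.133
  solve Keq expr → x = 0.06885; check Q = 6.284
Then remove 0.7675 M of E.
Step 3:
                  C         E
  Initial      1.16     2.366
  Change    -0.1681     0.112
  Equil      0.9923     2.478
  solve Keq expr → x = 0.05602; check Q = 6.284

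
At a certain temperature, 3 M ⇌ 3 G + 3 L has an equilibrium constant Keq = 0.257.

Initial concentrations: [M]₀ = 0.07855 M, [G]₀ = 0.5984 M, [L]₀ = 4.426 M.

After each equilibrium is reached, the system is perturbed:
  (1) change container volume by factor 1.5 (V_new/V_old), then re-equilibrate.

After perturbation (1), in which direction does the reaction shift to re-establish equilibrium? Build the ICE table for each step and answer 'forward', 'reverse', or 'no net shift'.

Direction: forward

Q₀ = 3.8333e+04 vs Keq = 0.257 ⇒ Q>K, reverse
Step 1:
                   M          G          L
  Initial    0.07855     0.5984      4.426
  Change       0.504     -0.504     -0.504
  Equil       0.5825    0.09443      3.922
  solve Keq expr → x = -0.168; check Q = 0.257
Then change container volume by factor 1.5 (V_new/V_old).
Step 2:
                   M          G          L
  Initial     0.3883    0.06295      2.615
  Change    -0.02466    0.02466    0.02466
  Equil       0.3637    0.08761      2.639
  solve Keq expr → x = 0.008218; check Q = 0.257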